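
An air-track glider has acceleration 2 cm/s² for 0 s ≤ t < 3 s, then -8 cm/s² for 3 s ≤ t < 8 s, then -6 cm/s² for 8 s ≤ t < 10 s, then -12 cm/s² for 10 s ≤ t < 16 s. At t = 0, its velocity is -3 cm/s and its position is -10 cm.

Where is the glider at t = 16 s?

On each constant-a segment, Δv = aΔt and Δx = v₀Δt + ½aΔt²; chain segment to segment.
0–3 s: v starts -3 cm/s; Δx = -3·3 + ½·2·3² = 0 cm; v ends 3 cm/s.
3–8 s: v starts 3 cm/s; Δx = 3·5 + ½·-8·5² = -85 cm; v ends -37 cm/s.
8–10 s: v starts -37 cm/s; Δx = -37·2 + ½·-6·2² = -86 cm; v ends -49 cm/s.
10–16 s: v starts -49 cm/s; Δx = -49·6 + ½·-12·6² = -510 cm; v ends -121 cm/s.
x(16) = -10 + Σ Δx = -691 cm.

-691 cm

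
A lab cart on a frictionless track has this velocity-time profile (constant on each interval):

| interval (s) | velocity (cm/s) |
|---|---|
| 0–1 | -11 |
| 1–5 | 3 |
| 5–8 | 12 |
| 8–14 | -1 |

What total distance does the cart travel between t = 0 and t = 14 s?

Total distance travelled is ∫|v| dt — sum the magnitudes of each area piece.
0–1 s: |-11| × 1 = 11 cm
1–5 s: |3| × 4 = 12 cm
5–8 s: |12| × 3 = 36 cm
8–14 s: |-1| × 6 = 6 cm
Total distance = 65 cm

65 cm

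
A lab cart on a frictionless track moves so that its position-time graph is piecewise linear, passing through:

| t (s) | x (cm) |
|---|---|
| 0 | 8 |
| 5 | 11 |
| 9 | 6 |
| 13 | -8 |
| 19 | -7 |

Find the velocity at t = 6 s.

Velocity is the slope of the x-t graph on 5–9 s: (6 − 11)/(9 − 5) = -1.25 cm/s.

-1.25 cm/s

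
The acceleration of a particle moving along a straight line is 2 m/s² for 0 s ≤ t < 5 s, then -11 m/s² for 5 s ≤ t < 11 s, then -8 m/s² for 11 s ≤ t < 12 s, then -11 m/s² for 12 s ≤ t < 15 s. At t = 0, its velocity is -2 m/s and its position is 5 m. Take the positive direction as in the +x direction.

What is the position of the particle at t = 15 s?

-439.5 m

On each constant-a segment, Δv = aΔt and Δx = v₀Δt + ½aΔt²; chain segment to segment.
0–5 s: v starts -2 m/s; Δx = -2·5 + ½·2·5² = 15 m; v ends 8 m/s.
5–11 s: v starts 8 m/s; Δx = 8·6 + ½·-11·6² = -150 m; v ends -58 m/s.
11–12 s: v starts -58 m/s; Δx = -58·1 + ½·-8·1² = -62 m; v ends -66 m/s.
12–15 s: v starts -66 m/s; Δx = -66·3 + ½·-11·3² = -247.5 m; v ends -99 m/s.
x(15) = 5 + Σ Δx = -439.5 m.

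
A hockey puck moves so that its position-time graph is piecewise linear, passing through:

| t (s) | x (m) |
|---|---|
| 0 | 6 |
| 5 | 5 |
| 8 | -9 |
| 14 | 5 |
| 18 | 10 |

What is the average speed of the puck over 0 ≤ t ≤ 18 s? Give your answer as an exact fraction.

Average speed = (total path length)/(elapsed time); on a piecewise-linear x-t graph the path length is Σ|Δx|.
0–5 s: |Δx| = |5 − 6| = 1 m
5–8 s: |Δx| = |-9 − 5| = 14 m
8–14 s: |Δx| = |5 − -9| = 14 m
14–18 s: |Δx| = |10 − 5| = 5 m
Total path = 34 m; average speed = 34/18 = 17/9 m/s.

17/9 m/s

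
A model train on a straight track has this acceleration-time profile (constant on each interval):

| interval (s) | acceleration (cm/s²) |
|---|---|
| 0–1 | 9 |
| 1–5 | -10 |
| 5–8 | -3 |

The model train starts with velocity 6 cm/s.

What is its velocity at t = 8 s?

Δv equals the area under the a-t graph; then v = v₀ + Δv.
0–1 s: 9 × 1 = 9 cm/s
1–5 s: -10 × 4 = -40 cm/s
5–8 s: -3 × 3 = -9 cm/s
Δv = -40 cm/s, so v(8) = 6 + (-40) = -34 cm/s.

-34 cm/s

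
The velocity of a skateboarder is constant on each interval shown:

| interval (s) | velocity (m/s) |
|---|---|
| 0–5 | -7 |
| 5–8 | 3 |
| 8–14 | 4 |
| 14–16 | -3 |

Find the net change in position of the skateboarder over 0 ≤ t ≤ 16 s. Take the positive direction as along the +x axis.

Displacement is the signed area under the v-t curve.
0–5 s: -7 × 5 = -35 m
5–8 s: 3 × 3 = 9 m
8–14 s: 4 × 6 = 24 m
14–16 s: -3 × 2 = -6 m
Net displacement = -8 m

-8 m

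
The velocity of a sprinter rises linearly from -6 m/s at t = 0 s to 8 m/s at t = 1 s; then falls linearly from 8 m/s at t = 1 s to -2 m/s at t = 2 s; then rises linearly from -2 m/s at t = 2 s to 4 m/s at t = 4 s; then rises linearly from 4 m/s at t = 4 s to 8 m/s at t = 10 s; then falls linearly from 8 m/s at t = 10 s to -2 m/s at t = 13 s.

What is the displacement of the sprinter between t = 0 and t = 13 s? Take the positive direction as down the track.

Net displacement equals the area under the velocity-time graph (areas below the axis count negative).
0–1 s: ½(-6 + 8)(1) = 1 m
1–2 s: ½(8 + -2)(1) = 3 m
2–4 s: ½(-2 + 4)(2) = 2 m
4–10 s: ½(4 + 8)(6) = 36 m
10–13 s: ½(8 + -2)(3) = 9 m
Net displacement = 51 m

51 m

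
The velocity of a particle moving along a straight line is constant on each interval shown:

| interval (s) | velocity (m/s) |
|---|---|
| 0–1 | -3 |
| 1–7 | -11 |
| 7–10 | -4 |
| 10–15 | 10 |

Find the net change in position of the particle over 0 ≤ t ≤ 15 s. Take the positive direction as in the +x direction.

-31 m

Displacement is the signed area under the v-t curve.
0–1 s: -3 × 1 = -3 m
1–7 s: -11 × 6 = -66 m
7–10 s: -4 × 3 = -12 m
10–15 s: 10 × 5 = 50 m
Net displacement = -31 m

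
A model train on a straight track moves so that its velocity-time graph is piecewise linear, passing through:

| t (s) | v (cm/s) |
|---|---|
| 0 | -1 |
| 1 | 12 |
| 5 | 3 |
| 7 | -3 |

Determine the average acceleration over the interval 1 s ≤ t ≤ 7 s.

-2.5 cm/s²

Average acceleration = Δv/Δt = (-3 − 12)/(7 − 1) = -2.5 cm/s².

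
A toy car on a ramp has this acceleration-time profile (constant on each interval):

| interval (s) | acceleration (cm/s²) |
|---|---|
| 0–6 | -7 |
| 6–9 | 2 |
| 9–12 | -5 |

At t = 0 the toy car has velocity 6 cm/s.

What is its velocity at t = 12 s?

-45 cm/s

Δv equals the area under the a-t graph; then v = v₀ + Δv.
0–6 s: -7 × 6 = -42 cm/s
6–9 s: 2 × 3 = 6 cm/s
9–12 s: -5 × 3 = -15 cm/s
Δv = -51 cm/s, so v(12) = 6 + (-51) = -45 cm/s.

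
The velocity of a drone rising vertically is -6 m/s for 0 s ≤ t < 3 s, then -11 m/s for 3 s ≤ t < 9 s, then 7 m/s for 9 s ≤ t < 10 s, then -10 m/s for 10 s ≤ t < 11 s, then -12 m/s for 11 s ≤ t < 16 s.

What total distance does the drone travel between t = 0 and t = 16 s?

161 m

Total distance travelled is ∫|v| dt — sum the magnitudes of each area piece.
0–3 s: |-6| × 3 = 18 m
3–9 s: |-11| × 6 = 66 m
9–10 s: |7| × 1 = 7 m
10–11 s: |-10| × 1 = 10 m
11–16 s: |-12| × 5 = 60 m
Total distance = 161 m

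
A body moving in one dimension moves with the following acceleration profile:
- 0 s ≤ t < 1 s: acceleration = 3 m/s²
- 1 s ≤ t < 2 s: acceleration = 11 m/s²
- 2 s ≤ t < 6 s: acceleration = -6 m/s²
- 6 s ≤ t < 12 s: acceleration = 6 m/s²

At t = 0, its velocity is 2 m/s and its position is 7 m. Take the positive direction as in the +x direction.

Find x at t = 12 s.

97 m

On each constant-a segment, Δv = aΔt and Δx = v₀Δt + ½aΔt²; chain segment to segment.
0–1 s: v starts 2 m/s; Δx = 2·1 + ½·3·1² = 3.5 m; v ends 5 m/s.
1–2 s: v starts 5 m/s; Δx = 5·1 + ½·11·1² = 10.5 m; v ends 16 m/s.
2–6 s: v starts 16 m/s; Δx = 16·4 + ½·-6·4² = 16 m; v ends -8 m/s.
6–12 s: v starts -8 m/s; Δx = -8·6 + ½·6·6² = 60 m; v ends 28 m/s.
x(12) = 7 + Σ Δx = 97 m.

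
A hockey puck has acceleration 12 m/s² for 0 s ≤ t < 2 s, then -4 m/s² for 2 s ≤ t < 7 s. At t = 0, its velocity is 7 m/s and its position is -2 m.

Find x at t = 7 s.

On each constant-a segment, Δv = aΔt and Δx = v₀Δt + ½aΔt²; chain segment to segment.
0–2 s: v starts 7 m/s; Δx = 7·2 + ½·12·2² = 38 m; v ends 31 m/s.
2–7 s: v starts 31 m/s; Δx = 31·5 + ½·-4·5² = 105 m; v ends 11 m/s.
x(7) = -2 + Σ Δx = 141 m.

141 m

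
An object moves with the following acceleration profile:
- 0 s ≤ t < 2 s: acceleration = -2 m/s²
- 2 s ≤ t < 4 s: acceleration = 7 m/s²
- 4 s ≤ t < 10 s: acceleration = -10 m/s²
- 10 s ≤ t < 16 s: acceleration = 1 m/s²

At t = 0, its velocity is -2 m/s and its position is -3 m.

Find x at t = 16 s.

On each constant-a segment, Δv = aΔt and Δx = v₀Δt + ½aΔt²; chain segment to segment.
0–2 s: v starts -2 m/s; Δx = -2·2 + ½·-2·2² = -8 m; v ends -6 m/s.
2–4 s: v starts -6 m/s; Δx = -6·2 + ½·7·2² = 2 m; v ends 8 m/s.
4–10 s: v starts 8 m/s; Δx = 8·6 + ½·-10·6² = -132 m; v ends -52 m/s.
10–16 s: v starts -52 m/s; Δx = -52·6 + ½·1·6² = -294 m; v ends -46 m/s.
x(16) = -3 + Σ Δx = -435 m.

-435 m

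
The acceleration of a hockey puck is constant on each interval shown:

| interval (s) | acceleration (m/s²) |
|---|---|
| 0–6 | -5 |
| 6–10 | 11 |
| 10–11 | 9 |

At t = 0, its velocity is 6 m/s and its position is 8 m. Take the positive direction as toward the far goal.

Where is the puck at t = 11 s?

On each constant-a segment, Δv = aΔt and Δx = v₀Δt + ½aΔt²; chain segment to segment.
0–6 s: v starts 6 m/s; Δx = 6·6 + ½·-5·6² = -54 m; v ends -24 m/s.
6–10 s: v starts -24 m/s; Δx = -24·4 + ½·11·4² = -8 m; v ends 20 m/s.
10–11 s: v starts 20 m/s; Δx = 20·1 + ½·9·1² = 24.5 m; v ends 29 m/s.
x(11) = 8 + Σ Δx = -29.5 m.

-29.5 m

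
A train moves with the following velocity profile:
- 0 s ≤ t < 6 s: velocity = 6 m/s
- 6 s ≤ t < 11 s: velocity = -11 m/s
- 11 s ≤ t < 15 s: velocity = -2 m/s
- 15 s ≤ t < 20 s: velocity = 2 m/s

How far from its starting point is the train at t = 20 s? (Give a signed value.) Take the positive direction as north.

Net displacement equals the area under the velocity-time graph (areas below the axis count negative).
0–6 s: 6 × 6 = 36 m
6–11 s: -11 × 5 = -55 m
11–15 s: -2 × 4 = -8 m
15–20 s: 2 × 5 = 10 m
Net displacement = -17 m

-17 m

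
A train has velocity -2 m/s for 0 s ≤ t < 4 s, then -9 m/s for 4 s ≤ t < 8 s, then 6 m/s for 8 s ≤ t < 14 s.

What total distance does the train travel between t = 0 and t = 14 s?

80 m

Total distance travelled is ∫|v| dt — sum the magnitudes of each area piece.
0–4 s: |-2| × 4 = 8 m
4–8 s: |-9| × 4 = 36 m
8–14 s: |6| × 6 = 36 m
Total distance = 80 m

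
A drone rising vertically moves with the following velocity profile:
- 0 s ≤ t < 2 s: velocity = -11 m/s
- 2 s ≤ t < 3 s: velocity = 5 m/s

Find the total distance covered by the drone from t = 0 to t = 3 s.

27 m

Distance (not displacement) is the total path length: add the absolute areas under v-t.
0–2 s: |-11| × 2 = 22 m
2–3 s: |5| × 1 = 5 m
Total distance = 27 m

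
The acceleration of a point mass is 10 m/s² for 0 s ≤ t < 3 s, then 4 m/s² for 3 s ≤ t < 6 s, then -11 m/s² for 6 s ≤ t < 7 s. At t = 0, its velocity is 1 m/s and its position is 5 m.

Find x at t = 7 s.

On each constant-a segment, Δv = aΔt and Δx = v₀Δt + ½aΔt²; chain segment to segment.
0–3 s: v starts 1 m/s; Δx = 1·3 + ½·10·3² = 48 m; v ends 31 m/s.
3–6 s: v starts 31 m/s; Δx = 31·3 + ½·4·3² = 111 m; v ends 43 m/s.
6–7 s: v starts 43 m/s; Δx = 43·1 + ½·-11·1² = 37.5 m; v ends 32 m/s.
x(7) = 5 + Σ Δx = 201.5 m.

201.5 m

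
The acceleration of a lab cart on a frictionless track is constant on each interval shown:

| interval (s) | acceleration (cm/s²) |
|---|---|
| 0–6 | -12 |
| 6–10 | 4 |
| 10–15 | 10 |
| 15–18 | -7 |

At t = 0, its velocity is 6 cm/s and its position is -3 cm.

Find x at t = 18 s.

-571.5 cm

On each constant-a segment, Δv = aΔt and Δx = v₀Δt + ½aΔt²; chain segment to segment.
0–6 s: v starts 6 cm/s; Δx = 6·6 + ½·-12·6² = -180 cm; v ends -66 cm/s.
6–10 s: v starts -66 cm/s; Δx = -66·4 + ½·4·4² = -232 cm; v ends -50 cm/s.
10–15 s: v starts -50 cm/s; Δx = -50·5 + ½·10·5² = -125 cm; v ends 0 cm/s.
15–18 s: v starts 0 cm/s; Δx = 0·3 + ½·-7·3² = -31.5 cm; v ends -21 cm/s.
x(18) = -3 + Σ Δx = -571.5 cm.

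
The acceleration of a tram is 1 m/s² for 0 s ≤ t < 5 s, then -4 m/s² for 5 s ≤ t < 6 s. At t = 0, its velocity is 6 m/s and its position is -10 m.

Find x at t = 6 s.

41.5 m

On each constant-a segment, Δv = aΔt and Δx = v₀Δt + ½aΔt²; chain segment to segment.
0–5 s: v starts 6 m/s; Δx = 6·5 + ½·1·5² = 42.5 m; v ends 11 m/s.
5–6 s: v starts 11 m/s; Δx = 11·1 + ½·-4·1² = 9 m; v ends 7 m/s.
x(6) = -10 + Σ Δx = 41.5 m.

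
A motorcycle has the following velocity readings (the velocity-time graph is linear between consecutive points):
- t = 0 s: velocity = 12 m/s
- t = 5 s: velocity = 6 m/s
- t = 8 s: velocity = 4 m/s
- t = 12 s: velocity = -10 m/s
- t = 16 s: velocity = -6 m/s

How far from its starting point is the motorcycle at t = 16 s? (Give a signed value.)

Displacement is the signed area under the v-t curve.
0–5 s: ½(12 + 6)(5) = 45 m
5–8 s: ½(6 + 4)(3) = 15 m
8–12 s: ½(4 + -10)(4) = -12 m
12–16 s: ½(-10 + -6)(4) = -32 m
Net displacement = 16 m

16 m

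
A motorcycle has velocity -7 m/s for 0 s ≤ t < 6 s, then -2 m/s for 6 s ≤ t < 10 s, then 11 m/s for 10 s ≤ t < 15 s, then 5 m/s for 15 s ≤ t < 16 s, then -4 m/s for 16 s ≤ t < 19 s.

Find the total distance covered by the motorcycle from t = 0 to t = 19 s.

Distance (not displacement) is the total path length: add the absolute areas under v-t.
0–6 s: |-7| × 6 = 42 m
6–10 s: |-2| × 4 = 8 m
10–15 s: |11| × 5 = 55 m
15–16 s: |5| × 1 = 5 m
16–19 s: |-4| × 3 = 12 m
Total distance = 122 m

122 m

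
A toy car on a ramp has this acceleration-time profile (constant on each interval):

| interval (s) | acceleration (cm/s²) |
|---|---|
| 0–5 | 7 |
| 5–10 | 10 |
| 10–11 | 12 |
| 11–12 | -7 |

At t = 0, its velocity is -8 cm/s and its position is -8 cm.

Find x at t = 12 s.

On each constant-a segment, Δv = aΔt and Δx = v₀Δt + ½aΔt²; chain segment to segment.
0–5 s: v starts -8 cm/s; Δx = -8·5 + ½·7·5² = 47.5 cm; v ends 27 cm/s.
5–10 s: v starts 27 cm/s; Δx = 27·5 + ½·10·5² = 260 cm; v ends 77 cm/s.
10–11 s: v starts 77 cm/s; Δx = 77·1 + ½·12·1² = 83 cm; v ends 89 cm/s.
11–12 s: v starts 89 cm/s; Δx = 89·1 + ½·-7·1² = 85.5 cm; v ends 82 cm/s.
x(12) = -8 + Σ Δx = 468 cm.

468 cm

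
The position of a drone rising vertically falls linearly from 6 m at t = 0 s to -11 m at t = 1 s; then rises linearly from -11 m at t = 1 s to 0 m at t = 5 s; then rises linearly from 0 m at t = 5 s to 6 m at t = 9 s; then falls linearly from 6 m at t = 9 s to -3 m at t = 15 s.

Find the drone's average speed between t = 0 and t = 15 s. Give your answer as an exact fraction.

43/15 m/s

Average speed = (total path length)/(elapsed time); on a piecewise-linear x-t graph the path length is Σ|Δx|.
0–1 s: |Δx| = |-11 − 6| = 17 m
1–5 s: |Δx| = |0 − -11| = 11 m
5–9 s: |Δx| = |6 − 0| = 6 m
9–15 s: |Δx| = |-3 − 6| = 9 m
Total path = 43 m; average speed = 43/15 = 43/15 m/s.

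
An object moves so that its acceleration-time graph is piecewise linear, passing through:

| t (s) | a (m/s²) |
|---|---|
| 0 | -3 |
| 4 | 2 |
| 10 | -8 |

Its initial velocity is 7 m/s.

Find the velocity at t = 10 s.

Δv equals the area under the a-t graph; then v = v₀ + Δv.
0–4 s: ½(-3 + 2)(4) = -2 m/s
4–10 s: ½(2 + -8)(6) = -18 m/s
Δv = -20 m/s, so v(10) = 7 + (-20) = -13 m/s.

-13 m/s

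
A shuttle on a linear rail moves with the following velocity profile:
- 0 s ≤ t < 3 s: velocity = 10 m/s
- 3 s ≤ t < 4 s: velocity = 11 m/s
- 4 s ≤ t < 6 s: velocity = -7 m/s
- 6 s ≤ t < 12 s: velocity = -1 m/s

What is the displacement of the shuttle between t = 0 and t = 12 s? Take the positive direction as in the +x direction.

21 m

Net displacement equals the area under the velocity-time graph (areas below the axis count negative).
0–3 s: 10 × 3 = 30 m
3–4 s: 11 × 1 = 11 m
4–6 s: -7 × 2 = -14 m
6–12 s: -1 × 6 = -6 m
Net displacement = 21 m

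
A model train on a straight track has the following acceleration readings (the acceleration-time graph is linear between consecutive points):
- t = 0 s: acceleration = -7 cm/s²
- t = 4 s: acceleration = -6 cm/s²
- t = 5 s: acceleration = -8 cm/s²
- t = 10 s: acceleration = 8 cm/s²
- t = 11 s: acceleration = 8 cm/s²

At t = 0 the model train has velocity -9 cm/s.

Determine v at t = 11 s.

-34 cm/s

Δv equals the area under the a-t graph; then v = v₀ + Δv.
0–4 s: ½(-7 + -6)(4) = -26 cm/s
4–5 s: ½(-6 + -8)(1) = -7 cm/s
5–10 s: ½(-8 + 8)(5) = 0 cm/s
10–11 s: 8 × 1 = 8 cm/s
Δv = -25 cm/s, so v(11) = -9 + (-25) = -34 cm/s.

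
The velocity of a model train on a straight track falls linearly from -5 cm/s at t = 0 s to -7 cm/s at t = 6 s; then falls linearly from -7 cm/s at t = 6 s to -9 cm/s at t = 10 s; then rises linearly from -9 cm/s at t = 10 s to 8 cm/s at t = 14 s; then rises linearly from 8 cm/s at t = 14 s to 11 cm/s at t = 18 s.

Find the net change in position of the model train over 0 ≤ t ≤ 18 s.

Displacement is the signed area under the v-t curve.
0–6 s: ½(-5 + -7)(6) = -36 cm
6–10 s: ½(-7 + -9)(4) = -32 cm
10–14 s: ½(-9 + 8)(4) = -2 cm
14–18 s: ½(8 + 11)(4) = 38 cm
Net displacement = -32 cm

-32 cm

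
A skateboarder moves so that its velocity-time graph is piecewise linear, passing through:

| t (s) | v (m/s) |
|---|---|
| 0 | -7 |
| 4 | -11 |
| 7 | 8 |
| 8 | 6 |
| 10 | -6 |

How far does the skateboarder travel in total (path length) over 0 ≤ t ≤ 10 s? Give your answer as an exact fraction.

Total distance travelled is ∫|v| dt — sum the magnitudes of each area piece.
0–4 s: |½(-7 + -11)(4)| = 36 m
4–7 s: v = 0 at t = 109/19 s; triangle areas 363/38 + 96/19 = 555/38 m
7–8 s: |½(8 + 6)(1)| = 7 m
8–10 s: v = 0 at t = 9 s; triangle areas 3 + 3 = 6 m
Total distance = 2417/38 m

2417/38 m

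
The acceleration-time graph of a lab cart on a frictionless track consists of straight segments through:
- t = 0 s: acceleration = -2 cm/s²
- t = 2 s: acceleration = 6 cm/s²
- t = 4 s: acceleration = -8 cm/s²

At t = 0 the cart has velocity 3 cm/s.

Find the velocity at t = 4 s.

Δv equals the area under the a-t graph; then v = v₀ + Δv.
0–2 s: ½(-2 + 6)(2) = 4 cm/s
2–4 s: ½(6 + -8)(2) = -2 cm/s
Δv = 2 cm/s, so v(4) = 3 + (2) = 5 cm/s.

5 cm/s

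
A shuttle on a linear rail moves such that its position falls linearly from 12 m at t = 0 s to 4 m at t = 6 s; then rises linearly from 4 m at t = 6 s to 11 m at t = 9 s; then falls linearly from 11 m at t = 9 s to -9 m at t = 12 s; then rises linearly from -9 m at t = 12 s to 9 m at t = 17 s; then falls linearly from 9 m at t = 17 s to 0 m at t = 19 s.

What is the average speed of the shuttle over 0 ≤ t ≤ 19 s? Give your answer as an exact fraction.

62/19 m/s

Average speed = (total path length)/(elapsed time); on a piecewise-linear x-t graph the path length is Σ|Δx|.
0–6 s: |Δx| = |4 − 12| = 8 m
6–9 s: |Δx| = |11 − 4| = 7 m
9–12 s: |Δx| = |-9 − 11| = 20 m
12–17 s: |Δx| = |9 − -9| = 18 m
17–19 s: |Δx| = |0 − 9| = 9 m
Total path = 62 m; average speed = 62/19 = 62/19 m/s.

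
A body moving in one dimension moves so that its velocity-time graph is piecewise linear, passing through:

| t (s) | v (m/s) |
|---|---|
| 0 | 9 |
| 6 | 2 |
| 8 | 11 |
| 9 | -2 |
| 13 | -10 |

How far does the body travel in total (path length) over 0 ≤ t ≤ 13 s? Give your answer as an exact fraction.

1945/26 m

Total distance travelled is ∫|v| dt — sum the magnitudes of each area piece.
0–6 s: |½(9 + 2)(6)| = 33 m
6–8 s: |½(2 + 11)(2)| = 13 m
8–9 s: v = 0 at t = 115/13 s; triangle areas 121/26 + 2/13 = 125/26 m
9–13 s: |½(-2 + -10)(4)| = 24 m
Total distance = 1945/26 m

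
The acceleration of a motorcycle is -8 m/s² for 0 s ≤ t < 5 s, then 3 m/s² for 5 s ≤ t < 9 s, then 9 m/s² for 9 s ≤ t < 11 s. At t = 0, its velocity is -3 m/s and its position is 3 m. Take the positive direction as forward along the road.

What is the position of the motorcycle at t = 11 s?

On each constant-a segment, Δv = aΔt and Δx = v₀Δt + ½aΔt²; chain segment to segment.
0–5 s: v starts -3 m/s; Δx = -3·5 + ½·-8·5² = -115 m; v ends -43 m/s.
5–9 s: v starts -43 m/s; Δx = -43·4 + ½·3·4² = -148 m; v ends -31 m/s.
9–11 s: v starts -31 m/s; Δx = -31·2 + ½·9·2² = -44 m; v ends -13 m/s.
x(11) = 3 + Σ Δx = -304 m.

-304 m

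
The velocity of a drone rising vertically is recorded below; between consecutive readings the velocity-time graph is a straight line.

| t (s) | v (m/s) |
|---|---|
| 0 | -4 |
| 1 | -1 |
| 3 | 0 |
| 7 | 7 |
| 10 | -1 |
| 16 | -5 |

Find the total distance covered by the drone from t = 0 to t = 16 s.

Distance (not displacement) is the total path length: add the absolute areas under v-t.
0–1 s: |½(-4 + -1)(1)| = 2.5 m
1–3 s: |½(-1 + 0)(2)| = 1 m
3–7 s: |½(0 + 7)(4)| = 14 m
7–10 s: v = 0 at t = 9.625 s; triangle areas 9.1875 + 0.1875 = 9.375 m
10–16 s: |½(-1 + -5)(6)| = 18 m
Total distance = 44.875 m

44.875 m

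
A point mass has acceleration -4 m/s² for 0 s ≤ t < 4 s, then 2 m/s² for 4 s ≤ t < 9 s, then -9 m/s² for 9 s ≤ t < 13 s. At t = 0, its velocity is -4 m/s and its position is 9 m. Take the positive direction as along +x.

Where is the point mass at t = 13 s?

-226 m

On each constant-a segment, Δv = aΔt and Δx = v₀Δt + ½aΔt²; chain segment to segment.
0–4 s: v starts -4 m/s; Δx = -4·4 + ½·-4·4² = -48 m; v ends -20 m/s.
4–9 s: v starts -20 m/s; Δx = -20·5 + ½·2·5² = -75 m; v ends -10 m/s.
9–13 s: v starts -10 m/s; Δx = -10·4 + ½·-9·4² = -112 m; v ends -46 m/s.
x(13) = 9 + Σ Δx = -226 m.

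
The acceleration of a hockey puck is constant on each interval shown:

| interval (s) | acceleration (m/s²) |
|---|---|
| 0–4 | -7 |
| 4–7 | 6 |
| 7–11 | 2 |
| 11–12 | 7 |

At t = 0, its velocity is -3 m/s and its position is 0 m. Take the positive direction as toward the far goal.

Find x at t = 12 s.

-171.5 m

On each constant-a segment, Δv = aΔt and Δx = v₀Δt + ½aΔt²; chain segment to segment.
0–4 s: v starts -3 m/s; Δx = -3·4 + ½·-7·4² = -68 m; v ends -31 m/s.
4–7 s: v starts -31 m/s; Δx = -31·3 + ½·6·3² = -66 m; v ends -13 m/s.
7–11 s: v starts -13 m/s; Δx = -13·4 + ½·2·4² = -36 m; v ends -5 m/s.
11–12 s: v starts -5 m/s; Δx = -5·1 + ½·7·1² = -1.5 m; v ends 2 m/s.
x(12) = 0 + Σ Δx = -171.5 m.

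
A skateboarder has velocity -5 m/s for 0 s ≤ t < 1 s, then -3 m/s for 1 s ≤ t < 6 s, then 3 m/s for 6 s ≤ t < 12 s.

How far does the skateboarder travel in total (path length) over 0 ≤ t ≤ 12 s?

38 m

Distance (not displacement) is the total path length: add the absolute areas under v-t.
0–1 s: |-5| × 1 = 5 m
1–6 s: |-3| × 5 = 15 m
6–12 s: |3| × 6 = 18 m
Total distance = 38 m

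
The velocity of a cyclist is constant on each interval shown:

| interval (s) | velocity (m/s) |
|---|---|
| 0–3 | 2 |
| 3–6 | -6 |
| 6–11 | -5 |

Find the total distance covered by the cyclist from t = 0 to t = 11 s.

Distance (not displacement) is the total path length: add the absolute areas under v-t.
0–3 s: |2| × 3 = 6 m
3–6 s: |-6| × 3 = 18 m
6–11 s: |-5| × 5 = 25 m
Total distance = 49 m

49 m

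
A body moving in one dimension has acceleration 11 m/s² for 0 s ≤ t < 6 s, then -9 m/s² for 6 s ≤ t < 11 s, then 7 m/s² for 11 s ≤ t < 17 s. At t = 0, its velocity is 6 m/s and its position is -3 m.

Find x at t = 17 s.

766.5 m

On each constant-a segment, Δv = aΔt and Δx = v₀Δt + ½aΔt²; chain segment to segment.
0–6 s: v starts 6 m/s; Δx = 6·6 + ½·11·6² = 234 m; v ends 72 m/s.
6–11 s: v starts 72 m/s; Δx = 72·5 + ½·-9·5² = 247.5 m; v ends 27 m/s.
11–17 s: v starts 27 m/s; Δx = 27·6 + ½·7·6² = 288 m; v ends 69 m/s.
x(17) = -3 + Σ Δx = 766.5 m.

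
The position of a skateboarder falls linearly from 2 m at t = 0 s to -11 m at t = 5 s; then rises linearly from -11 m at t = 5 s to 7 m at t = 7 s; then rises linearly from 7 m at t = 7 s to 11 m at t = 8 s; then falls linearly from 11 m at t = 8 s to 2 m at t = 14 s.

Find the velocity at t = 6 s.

9 m/s

Velocity is the slope of the x-t graph on 5–7 s: (7 − -11)/(7 − 5) = 9 m/s.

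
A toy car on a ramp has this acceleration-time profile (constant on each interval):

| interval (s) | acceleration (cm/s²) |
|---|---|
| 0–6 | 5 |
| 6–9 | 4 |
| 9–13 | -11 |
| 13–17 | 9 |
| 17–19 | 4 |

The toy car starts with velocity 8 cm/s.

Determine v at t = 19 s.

Δv equals the area under the a-t graph; then v = v₀ + Δv.
0–6 s: 5 × 6 = 30 cm/s
6–9 s: 4 × 3 = 12 cm/s
9–13 s: -11 × 4 = -44 cm/s
13–17 s: 9 × 4 = 36 cm/s
17–19 s: 4 × 2 = 8 cm/s
Δv = 42 cm/s, so v(19) = 8 + (42) = 50 cm/s.

50 cm/s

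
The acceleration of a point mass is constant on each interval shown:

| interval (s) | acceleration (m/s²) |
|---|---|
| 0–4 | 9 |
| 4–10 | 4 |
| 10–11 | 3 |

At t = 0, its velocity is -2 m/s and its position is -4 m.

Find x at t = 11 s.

On each constant-a segment, Δv = aΔt and Δx = v₀Δt + ½aΔt²; chain segment to segment.
0–4 s: v starts -2 m/s; Δx = -2·4 + ½·9·4² = 64 m; v ends 34 m/s.
4–10 s: v starts 34 m/s; Δx = 34·6 + ½·4·6² = 276 m; v ends 58 m/s.
10–11 s: v starts 58 m/s; Δx = 58·1 + ½·3·1² = 59.5 m; v ends 61 m/s.
x(11) = -4 + Σ Δx = 395.5 m.

395.5 m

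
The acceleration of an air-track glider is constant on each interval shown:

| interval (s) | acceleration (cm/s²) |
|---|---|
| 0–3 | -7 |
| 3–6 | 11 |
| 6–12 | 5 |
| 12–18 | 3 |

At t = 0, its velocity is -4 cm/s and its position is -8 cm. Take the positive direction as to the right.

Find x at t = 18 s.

On each constant-a segment, Δv = aΔt and Δx = v₀Δt + ½aΔt²; chain segment to segment.
0–3 s: v starts -4 cm/s; Δx = -4·3 + ½·-7·3² = -43.5 cm; v ends -25 cm/s.
3–6 s: v starts -25 cm/s; Δx = -25·3 + ½·11·3² = -25.5 cm; v ends 8 cm/s.
6–12 s: v starts 8 cm/s; Δx = 8·6 + ½·5·6² = 138 cm; v ends 38 cm/s.
12–18 s: v starts 38 cm/s; Δx = 38·6 + ½·3·6² = 282 cm; v ends 56 cm/s.
x(18) = -8 + Σ Δx = 343 cm.

343 cm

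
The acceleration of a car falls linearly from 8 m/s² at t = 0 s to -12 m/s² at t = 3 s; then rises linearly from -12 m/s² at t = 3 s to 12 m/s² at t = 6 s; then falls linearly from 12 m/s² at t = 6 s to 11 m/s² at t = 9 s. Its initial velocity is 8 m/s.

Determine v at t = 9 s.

36.5 m/s

Δv equals the area under the a-t graph; then v = v₀ + Δv.
0–3 s: ½(8 + -12)(3) = -6 m/s
3–6 s: ½(-12 + 12)(3) = 0 m/s
6–9 s: ½(12 + 11)(3) = 34.5 m/s
Δv = 28.5 m/s, so v(9) = 8 + (28.5) = 36.5 m/s.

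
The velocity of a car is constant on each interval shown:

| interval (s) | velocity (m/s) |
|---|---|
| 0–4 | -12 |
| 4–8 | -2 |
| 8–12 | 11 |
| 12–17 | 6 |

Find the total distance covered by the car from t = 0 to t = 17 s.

Distance (not displacement) is the total path length: add the absolute areas under v-t.
0–4 s: |-12| × 4 = 48 m
4–8 s: |-2| × 4 = 8 m
8–12 s: |11| × 4 = 44 m
12–17 s: |6| × 5 = 30 m
Total distance = 130 m

130 m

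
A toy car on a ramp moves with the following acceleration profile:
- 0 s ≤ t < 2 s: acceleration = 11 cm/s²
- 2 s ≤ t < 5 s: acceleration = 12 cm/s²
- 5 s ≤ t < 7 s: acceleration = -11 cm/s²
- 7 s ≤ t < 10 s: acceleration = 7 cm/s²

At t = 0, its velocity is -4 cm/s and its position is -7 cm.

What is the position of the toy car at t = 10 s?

328.5 cm

On each constant-a segment, Δv = aΔt and Δx = v₀Δt + ½aΔt²; chain segment to segment.
0–2 s: v starts -4 cm/s; Δx = -4·2 + ½·11·2² = 14 cm; v ends 18 cm/s.
2–5 s: v starts 18 cm/s; Δx = 18·3 + ½·12·3² = 108 cm; v ends 54 cm/s.
5–7 s: v starts 54 cm/s; Δx = 54·2 + ½·-11·2² = 86 cm; v ends 32 cm/s.
7–10 s: v starts 32 cm/s; Δx = 32·3 + ½·7·3² = 127.5 cm; v ends 53 cm/s.
x(10) = -7 + Σ Δx = 328.5 cm.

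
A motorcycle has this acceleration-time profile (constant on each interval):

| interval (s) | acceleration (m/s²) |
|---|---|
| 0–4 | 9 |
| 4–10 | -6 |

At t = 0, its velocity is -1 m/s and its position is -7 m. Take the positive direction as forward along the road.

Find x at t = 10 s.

On each constant-a segment, Δv = aΔt and Δx = v₀Δt + ½aΔt²; chain segment to segment.
0–4 s: v starts -1 m/s; Δx = -1·4 + ½·9·4² = 68 m; v ends 35 m/s.
4–10 s: v starts 35 m/s; Δx = 35·6 + ½·-6·6² = 102 m; v ends -1 m/s.
x(10) = -7 + Σ Δx = 163 m.

163 m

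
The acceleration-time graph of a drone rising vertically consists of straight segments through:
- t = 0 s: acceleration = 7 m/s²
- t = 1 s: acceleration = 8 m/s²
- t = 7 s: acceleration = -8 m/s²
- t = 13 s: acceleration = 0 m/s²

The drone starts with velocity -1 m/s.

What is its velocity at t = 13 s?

-17.5 m/s

Δv equals the area under the a-t graph; then v = v₀ + Δv.
0–1 s: ½(7 + 8)(1) = 7.5 m/s
1–7 s: ½(8 + -8)(6) = 0 m/s
7–13 s: ½(-8 + 0)(6) = -24 m/s
Δv = -16.5 m/s, so v(13) = -1 + (-16.5) = -17.5 m/s.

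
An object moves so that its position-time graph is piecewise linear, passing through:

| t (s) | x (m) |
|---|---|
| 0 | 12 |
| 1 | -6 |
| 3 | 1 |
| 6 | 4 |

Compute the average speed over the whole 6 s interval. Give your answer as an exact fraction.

Average speed = (total path length)/(elapsed time); on a piecewise-linear x-t graph the path length is Σ|Δx|.
0–1 s: |Δx| = |-6 − 12| = 18 m
1–3 s: |Δx| = |1 − -6| = 7 m
3–6 s: |Δx| = |4 − 1| = 3 m
Total path = 28 m; average speed = 28/6 = 14/3 m/s.

14/3 m/s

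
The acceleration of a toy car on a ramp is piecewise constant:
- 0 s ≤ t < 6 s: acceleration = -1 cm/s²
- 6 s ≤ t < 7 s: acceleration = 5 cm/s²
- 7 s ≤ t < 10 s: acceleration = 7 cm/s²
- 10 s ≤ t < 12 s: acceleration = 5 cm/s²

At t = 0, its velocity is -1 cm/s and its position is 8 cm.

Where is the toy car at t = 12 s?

53 cm

On each constant-a segment, Δv = aΔt and Δx = v₀Δt + ½aΔt²; chain segment to segment.
0–6 s: v starts -1 cm/s; Δx = -1·6 + ½·-1·6² = -24 cm; v ends -7 cm/s.
6–7 s: v starts -7 cm/s; Δx = -7·1 + ½·5·1² = -4.5 cm; v ends -2 cm/s.
7–10 s: v starts -2 cm/s; Δx = -2·3 + ½·7·3² = 25.5 cm; v ends 19 cm/s.
10–12 s: v starts 19 cm/s; Δx = 19·2 + ½·5·2² = 48 cm; v ends 29 cm/s.
x(12) = 8 + Σ Δx = 53 cm.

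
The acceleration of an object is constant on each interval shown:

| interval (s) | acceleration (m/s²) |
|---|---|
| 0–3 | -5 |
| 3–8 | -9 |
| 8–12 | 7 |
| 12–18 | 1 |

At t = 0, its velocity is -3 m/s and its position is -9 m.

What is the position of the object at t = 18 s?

-631 m

On each constant-a segment, Δv = aΔt and Δx = v₀Δt + ½aΔt²; chain segment to segment.
0–3 s: v starts -3 m/s; Δx = -3·3 + ½·-5·3² = -31.5 m; v ends -18 m/s.
3–8 s: v starts -18 m/s; Δx = -18·5 + ½·-9·5² = -202.5 m; v ends -63 m/s.
8–12 s: v starts -63 m/s; Δx = -63·4 + ½·7·4² = -196 m; v ends -35 m/s.
12–18 s: v starts -35 m/s; Δx = -35·6 + ½·1·6² = -192 m; v ends -29 m/s.
x(18) = -9 + Σ Δx = -631 m.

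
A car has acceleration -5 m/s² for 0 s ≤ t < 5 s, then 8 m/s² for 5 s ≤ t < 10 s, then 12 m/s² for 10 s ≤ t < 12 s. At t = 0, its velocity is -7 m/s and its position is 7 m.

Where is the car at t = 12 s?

On each constant-a segment, Δv = aΔt and Δx = v₀Δt + ½aΔt²; chain segment to segment.
0–5 s: v starts -7 m/s; Δx = -7·5 + ½·-5·5² = -97.5 m; v ends -32 m/s.
5–10 s: v starts -32 m/s; Δx = -32·5 + ½·8·5² = -60 m; v ends 8 m/s.
10–12 s: v starts 8 m/s; Δx = 8·2 + ½·12·2² = 40 m; v ends 32 m/s.
x(12) = 7 + Σ Δx = -110.5 m.

-110.5 m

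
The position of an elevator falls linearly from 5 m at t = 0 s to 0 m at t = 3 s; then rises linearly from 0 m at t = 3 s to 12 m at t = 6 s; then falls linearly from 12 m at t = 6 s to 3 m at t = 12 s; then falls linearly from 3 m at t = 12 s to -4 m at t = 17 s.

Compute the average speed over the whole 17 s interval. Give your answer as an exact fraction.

33/17 m/s

Average speed = (total path length)/(elapsed time); on a piecewise-linear x-t graph the path length is Σ|Δx|.
0–3 s: |Δx| = |0 − 5| = 5 m
3–6 s: |Δx| = |12 − 0| = 12 m
6–12 s: |Δx| = |3 − 12| = 9 m
12–17 s: |Δx| = |-4 − 3| = 7 m
Total path = 33 m; average speed = 33/17 = 33/17 m/s.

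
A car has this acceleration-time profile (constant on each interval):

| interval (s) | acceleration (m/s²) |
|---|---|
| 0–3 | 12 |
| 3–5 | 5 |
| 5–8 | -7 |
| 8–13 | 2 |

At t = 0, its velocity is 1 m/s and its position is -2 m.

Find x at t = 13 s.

On each constant-a segment, Δv = aΔt and Δx = v₀Δt + ½aΔt²; chain segment to segment.
0–3 s: v starts 1 m/s; Δx = 1·3 + ½·12·3² = 57 m; v ends 37 m/s.
3–5 s: v starts 37 m/s; Δx = 37·2 + ½·5·2² = 84 m; v ends 47 m/s.
5–8 s: v starts 47 m/s; Δx = 47·3 + ½·-7·3² = 109.5 m; v ends 26 m/s.
8–13 s: v starts 26 m/s; Δx = 26·5 + ½·2·5² = 155 m; v ends 36 m/s.
x(13) = -2 + Σ Δx = 403.5 m.

403.5 m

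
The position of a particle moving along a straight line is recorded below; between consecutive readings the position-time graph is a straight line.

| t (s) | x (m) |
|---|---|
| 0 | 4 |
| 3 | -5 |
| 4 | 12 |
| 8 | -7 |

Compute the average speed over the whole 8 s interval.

Average speed = (total path length)/(elapsed time); on a piecewise-linear x-t graph the path length is Σ|Δx|.
0–3 s: |Δx| = |-5 − 4| = 9 m
3–4 s: |Δx| = |12 − -5| = 17 m
4–8 s: |Δx| = |-7 − 12| = 19 m
Total path = 45 m; average speed = 45/8 = 5.625 m/s.

5.625 m/s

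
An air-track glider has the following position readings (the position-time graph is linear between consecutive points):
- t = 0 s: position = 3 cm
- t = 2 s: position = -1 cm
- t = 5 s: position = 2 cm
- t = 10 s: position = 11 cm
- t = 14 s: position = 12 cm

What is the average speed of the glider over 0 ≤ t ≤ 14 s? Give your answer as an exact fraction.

Average speed = (total path length)/(elapsed time); on a piecewise-linear x-t graph the path length is Σ|Δx|.
0–2 s: |Δx| = |-1 − 3| = 4 cm
2–5 s: |Δx| = |2 − -1| = 3 cm
5–10 s: |Δx| = |11 − 2| = 9 cm
10–14 s: |Δx| = |12 − 11| = 1 cm
Total path = 17 cm; average speed = 17/14 = 17/14 cm/s.

17/14 cm/s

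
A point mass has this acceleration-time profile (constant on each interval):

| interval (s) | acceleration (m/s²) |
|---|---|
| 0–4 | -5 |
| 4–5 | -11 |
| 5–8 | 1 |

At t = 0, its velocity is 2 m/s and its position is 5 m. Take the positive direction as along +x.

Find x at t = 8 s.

On each constant-a segment, Δv = aΔt and Δx = v₀Δt + ½aΔt²; chain segment to segment.
0–4 s: v starts 2 m/s; Δx = 2·4 + ½·-5·4² = -32 m; v ends -18 m/s.
4–5 s: v starts -18 m/s; Δx = -18·1 + ½·-11·1² = -23.5 m; v ends -29 m/s.
5–8 s: v starts -29 m/s; Δx = -29·3 + ½·1·3² = -82.5 m; v ends -26 m/s.
x(8) = 5 + Σ Δx = -133 m.

-133 m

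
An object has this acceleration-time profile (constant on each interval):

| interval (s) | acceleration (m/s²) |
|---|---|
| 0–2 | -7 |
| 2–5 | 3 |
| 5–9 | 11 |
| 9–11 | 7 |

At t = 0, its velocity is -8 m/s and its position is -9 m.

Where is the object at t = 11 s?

On each constant-a segment, Δv = aΔt and Δx = v₀Δt + ½aΔt²; chain segment to segment.
0–2 s: v starts -8 m/s; Δx = -8·2 + ½·-7·2² = -30 m; v ends -22 m/s.
2–5 s: v starts -22 m/s; Δx = -22·3 + ½·3·3² = -52.5 m; v ends -13 m/s.
5–9 s: v starts -13 m/s; Δx = -13·4 + ½·11·4² = 36 m; v ends 31 m/s.
9–11 s: v starts 31 m/s; Δx = 31·2 + ½·7·2² = 76 m; v ends 45 m/s.
x(11) = -9 + Σ Δx = 20.5 m.

20.5 m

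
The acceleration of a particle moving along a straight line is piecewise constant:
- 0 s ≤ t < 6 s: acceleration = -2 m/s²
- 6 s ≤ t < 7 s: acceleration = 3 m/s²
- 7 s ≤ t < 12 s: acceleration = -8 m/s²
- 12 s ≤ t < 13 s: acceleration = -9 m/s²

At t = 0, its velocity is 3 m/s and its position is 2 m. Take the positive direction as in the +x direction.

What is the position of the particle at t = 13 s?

On each constant-a segment, Δv = aΔt and Δx = v₀Δt + ½aΔt²; chain segment to segment.
0–6 s: v starts 3 m/s; Δx = 3·6 + ½·-2·6² = -18 m; v ends -9 m/s.
6–7 s: v starts -9 m/s; Δx = -9·1 + ½·3·1² = -7.5 m; v ends -6 m/s.
7–12 s: v starts -6 m/s; Δx = -6·5 + ½·-8·5² = -130 m; v ends -46 m/s.
12–13 s: v starts -46 m/s; Δx = -46·1 + ½·-9·1² = -50.5 m; v ends -55 m/s.
x(13) = 2 + Σ Δx = -204 m.

-204 m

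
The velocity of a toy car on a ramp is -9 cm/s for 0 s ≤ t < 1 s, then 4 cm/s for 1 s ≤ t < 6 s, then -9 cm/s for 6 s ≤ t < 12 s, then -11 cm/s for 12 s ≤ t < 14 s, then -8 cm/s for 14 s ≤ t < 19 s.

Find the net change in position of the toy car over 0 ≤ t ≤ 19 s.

Displacement is the signed area under the v-t curve.
0–1 s: -9 × 1 = -9 cm
1–6 s: 4 × 5 = 20 cm
6–12 s: -9 × 6 = -54 cm
12–14 s: -11 × 2 = -22 cm
14–19 s: -8 × 5 = -40 cm
Net displacement = -105 cm

-105 cm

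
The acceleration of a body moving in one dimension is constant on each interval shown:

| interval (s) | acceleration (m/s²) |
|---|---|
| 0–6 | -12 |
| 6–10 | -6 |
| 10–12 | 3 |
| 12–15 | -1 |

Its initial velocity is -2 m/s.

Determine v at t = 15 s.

Δv equals the area under the a-t graph; then v = v₀ + Δv.
0–6 s: -12 × 6 = -72 m/s
6–10 s: -6 × 4 = -24 m/s
10–12 s: 3 × 2 = 6 m/s
12–15 s: -1 × 3 = -3 m/s
Δv = -93 m/s, so v(15) = -2 + (-93) = -95 m/s.

-95 m/s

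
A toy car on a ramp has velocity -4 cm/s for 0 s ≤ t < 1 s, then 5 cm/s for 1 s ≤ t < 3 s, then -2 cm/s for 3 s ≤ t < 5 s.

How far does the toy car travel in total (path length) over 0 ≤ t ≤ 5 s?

18 cm

Total distance travelled is ∫|v| dt — sum the magnitudes of each area piece.
0–1 s: |-4| × 1 = 4 cm
1–3 s: |5| × 2 = 10 cm
3–5 s: |-2| × 2 = 4 cm
Total distance = 18 cm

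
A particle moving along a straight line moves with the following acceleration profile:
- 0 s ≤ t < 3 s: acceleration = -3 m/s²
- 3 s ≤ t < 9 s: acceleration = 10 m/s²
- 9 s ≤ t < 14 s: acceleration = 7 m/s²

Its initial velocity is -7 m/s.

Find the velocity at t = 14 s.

79 m/s

Δv equals the area under the a-t graph; then v = v₀ + Δv.
0–3 s: -3 × 3 = -9 m/s
3–9 s: 10 × 6 = 60 m/s
9–14 s: 7 × 5 = 35 m/s
Δv = 86 m/s, so v(14) = -7 + (86) = 79 m/s.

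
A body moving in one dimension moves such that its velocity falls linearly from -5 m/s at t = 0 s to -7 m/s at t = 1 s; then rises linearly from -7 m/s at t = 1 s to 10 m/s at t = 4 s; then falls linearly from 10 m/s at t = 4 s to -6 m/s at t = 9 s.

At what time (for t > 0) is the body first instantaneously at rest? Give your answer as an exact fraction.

t = 38/17 s

v changes sign on 1–4 s (from -7 to 10); the graph is linear there, so v = 0 at t = 1 + (7)·(4 − 1)/(10 − -7) = 38/17 s.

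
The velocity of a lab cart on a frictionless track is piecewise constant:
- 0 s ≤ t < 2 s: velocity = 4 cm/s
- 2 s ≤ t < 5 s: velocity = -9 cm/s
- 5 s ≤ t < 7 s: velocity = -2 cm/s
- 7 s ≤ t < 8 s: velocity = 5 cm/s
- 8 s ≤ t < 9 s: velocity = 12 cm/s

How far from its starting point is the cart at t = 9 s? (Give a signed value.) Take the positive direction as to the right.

-6 cm

Displacement is the signed area under the v-t curve.
0–2 s: 4 × 2 = 8 cm
2–5 s: -9 × 3 = -27 cm
5–7 s: -2 × 2 = -4 cm
7–8 s: 5 × 1 = 5 cm
8–9 s: 12 × 1 = 12 cm
Net displacement = -6 cm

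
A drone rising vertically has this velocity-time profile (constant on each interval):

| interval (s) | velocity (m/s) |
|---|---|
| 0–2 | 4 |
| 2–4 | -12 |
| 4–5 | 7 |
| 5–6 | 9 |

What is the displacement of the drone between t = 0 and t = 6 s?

0 m

Displacement is the signed area under the v-t curve.
0–2 s: 4 × 2 = 8 m
2–4 s: -12 × 2 = -24 m
4–5 s: 7 × 1 = 7 m
5–6 s: 9 × 1 = 9 m
Net displacement = 0 m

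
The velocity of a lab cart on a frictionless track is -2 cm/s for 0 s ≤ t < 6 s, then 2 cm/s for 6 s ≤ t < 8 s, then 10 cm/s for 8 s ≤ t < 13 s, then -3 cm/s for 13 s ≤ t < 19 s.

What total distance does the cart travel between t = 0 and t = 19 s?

Distance (not displacement) is the total path length: add the absolute areas under v-t.
0–6 s: |-2| × 6 = 12 cm
6–8 s: |2| × 2 = 4 cm
8–13 s: |10| × 5 = 50 cm
13–19 s: |-3| × 6 = 18 cm
Total distance = 84 cm

84 cm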